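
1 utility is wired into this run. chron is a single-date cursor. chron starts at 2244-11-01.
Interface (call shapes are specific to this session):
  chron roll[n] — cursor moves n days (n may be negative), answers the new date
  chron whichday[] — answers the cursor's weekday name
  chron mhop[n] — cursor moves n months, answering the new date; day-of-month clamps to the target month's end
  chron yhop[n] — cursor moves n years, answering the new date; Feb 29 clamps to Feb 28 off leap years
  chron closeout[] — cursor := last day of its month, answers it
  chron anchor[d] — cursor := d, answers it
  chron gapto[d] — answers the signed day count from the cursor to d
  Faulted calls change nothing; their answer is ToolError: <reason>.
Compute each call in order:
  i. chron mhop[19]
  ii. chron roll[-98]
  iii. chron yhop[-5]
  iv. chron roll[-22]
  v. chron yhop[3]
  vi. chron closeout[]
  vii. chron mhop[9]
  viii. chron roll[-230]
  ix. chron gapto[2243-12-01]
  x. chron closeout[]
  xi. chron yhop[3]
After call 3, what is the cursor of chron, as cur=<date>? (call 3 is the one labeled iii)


% chron mhop 19
[out] 2246-06-01
% chron roll -98
[out] 2246-02-23
% chron yhop -5
[out] 2241-02-23
% chron roll -22
[out] 2241-02-01
% chron yhop 3
[out] 2244-02-01
% chron closeout
[out] 2244-02-29
% chron mhop 9
[out] 2244-11-29
% chron roll -230
[out] 2244-04-13
% chron gapto 2243-12-01
[out] -134
% chron closeout
[out] 2244-04-30
% chron yhop 3
[out] 2247-04-30

Answer: cur=2241-02-23


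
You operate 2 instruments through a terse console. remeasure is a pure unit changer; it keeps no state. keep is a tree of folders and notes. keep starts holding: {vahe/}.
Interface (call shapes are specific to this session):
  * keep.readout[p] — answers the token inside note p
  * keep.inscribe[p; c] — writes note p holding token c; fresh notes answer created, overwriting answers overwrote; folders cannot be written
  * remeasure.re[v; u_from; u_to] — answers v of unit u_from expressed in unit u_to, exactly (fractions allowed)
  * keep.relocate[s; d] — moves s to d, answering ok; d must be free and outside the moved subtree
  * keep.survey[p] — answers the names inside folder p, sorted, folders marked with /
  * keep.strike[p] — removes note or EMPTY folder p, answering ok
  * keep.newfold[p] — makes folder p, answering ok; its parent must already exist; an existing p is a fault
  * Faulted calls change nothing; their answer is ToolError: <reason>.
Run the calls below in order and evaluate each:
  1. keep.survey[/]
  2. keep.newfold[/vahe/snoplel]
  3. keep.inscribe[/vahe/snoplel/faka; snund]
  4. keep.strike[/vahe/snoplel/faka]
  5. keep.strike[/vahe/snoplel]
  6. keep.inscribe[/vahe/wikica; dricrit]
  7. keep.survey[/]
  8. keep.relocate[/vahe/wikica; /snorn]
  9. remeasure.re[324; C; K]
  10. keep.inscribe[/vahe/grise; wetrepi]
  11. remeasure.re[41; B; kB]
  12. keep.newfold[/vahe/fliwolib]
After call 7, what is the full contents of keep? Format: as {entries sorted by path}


Answer: {vahe/, vahe/wikica=dricrit}

Derivation:
$ keep.survey p=/
[out] [vahe/]
$ keep.newfold p=/vahe/snoplel
[out] ok
$ keep.inscribe p=/vahe/snoplel/faka c=snund
[out] created
$ keep.strike p=/vahe/snoplel/faka
[out] ok
$ keep.strike p=/vahe/snoplel
[out] ok
$ keep.inscribe p=/vahe/wikica c=dricrit
[out] created
$ keep.survey p=/
[out] [vahe/]
$ keep.relocate s=/vahe/wikica d=/snorn
[out] ok
$ remeasure.re v=324 u_from=C u_to=K
[out] 11943/20
$ keep.inscribe p=/vahe/grise c=wetrepi
[out] created
$ remeasure.re v=41 u_from=B u_to=kB
[out] 41/1000
$ keep.newfold p=/vahe/fliwolib
[out] ok


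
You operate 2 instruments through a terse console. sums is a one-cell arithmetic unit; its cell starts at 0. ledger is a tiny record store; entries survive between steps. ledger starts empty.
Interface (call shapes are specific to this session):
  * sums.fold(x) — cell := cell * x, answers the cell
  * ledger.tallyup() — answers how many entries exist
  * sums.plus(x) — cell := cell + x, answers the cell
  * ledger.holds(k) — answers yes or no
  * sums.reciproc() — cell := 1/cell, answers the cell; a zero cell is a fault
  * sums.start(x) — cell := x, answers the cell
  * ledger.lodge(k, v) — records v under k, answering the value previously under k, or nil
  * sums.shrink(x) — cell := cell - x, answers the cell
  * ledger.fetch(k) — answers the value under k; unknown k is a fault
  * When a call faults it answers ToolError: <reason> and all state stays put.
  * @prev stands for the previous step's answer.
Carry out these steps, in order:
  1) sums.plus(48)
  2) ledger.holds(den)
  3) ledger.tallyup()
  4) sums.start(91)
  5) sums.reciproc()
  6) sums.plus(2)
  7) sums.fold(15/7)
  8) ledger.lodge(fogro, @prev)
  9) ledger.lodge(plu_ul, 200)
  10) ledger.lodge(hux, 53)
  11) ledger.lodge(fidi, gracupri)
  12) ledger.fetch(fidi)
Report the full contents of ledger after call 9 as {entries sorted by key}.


Answer: {fogro=2745/637, plu_ul=200}

Derivation:
$ sums.plus x=48
  48
$ ledger.holds k=den
  no
$ ledger.tallyup
  0
$ sums.start x=91
  91
$ sums.reciproc
  1/91
$ sums.plus x=2
  183/91
$ sums.fold x=15/7
  2745/637
$ ledger.lodge k=fogro v=@prev
  nil
$ ledger.lodge k=plu_ul v=200
  nil
$ ledger.lodge k=hux v=53
  nil
$ ledger.lodge k=fidi v=gracupri
  nil
$ ledger.fetch k=fidi
  gracupri


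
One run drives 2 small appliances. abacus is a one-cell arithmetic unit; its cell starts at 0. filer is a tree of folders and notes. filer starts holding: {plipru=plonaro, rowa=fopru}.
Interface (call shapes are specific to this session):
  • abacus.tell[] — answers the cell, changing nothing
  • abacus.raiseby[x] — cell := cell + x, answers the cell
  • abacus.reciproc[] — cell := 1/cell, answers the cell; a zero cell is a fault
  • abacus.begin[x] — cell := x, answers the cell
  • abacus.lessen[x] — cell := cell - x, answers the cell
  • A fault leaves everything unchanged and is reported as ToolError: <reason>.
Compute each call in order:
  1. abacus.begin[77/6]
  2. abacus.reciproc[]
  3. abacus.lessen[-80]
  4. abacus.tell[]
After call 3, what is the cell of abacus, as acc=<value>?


Answer: acc=6166/77

Derivation:
Do: abacus.begin[x: 77/6]
See: 77/6
Do: abacus.reciproc[]
See: 6/77
Do: abacus.lessen[x: -80]
See: 6166/77
Do: abacus.tell[]
See: 6166/77


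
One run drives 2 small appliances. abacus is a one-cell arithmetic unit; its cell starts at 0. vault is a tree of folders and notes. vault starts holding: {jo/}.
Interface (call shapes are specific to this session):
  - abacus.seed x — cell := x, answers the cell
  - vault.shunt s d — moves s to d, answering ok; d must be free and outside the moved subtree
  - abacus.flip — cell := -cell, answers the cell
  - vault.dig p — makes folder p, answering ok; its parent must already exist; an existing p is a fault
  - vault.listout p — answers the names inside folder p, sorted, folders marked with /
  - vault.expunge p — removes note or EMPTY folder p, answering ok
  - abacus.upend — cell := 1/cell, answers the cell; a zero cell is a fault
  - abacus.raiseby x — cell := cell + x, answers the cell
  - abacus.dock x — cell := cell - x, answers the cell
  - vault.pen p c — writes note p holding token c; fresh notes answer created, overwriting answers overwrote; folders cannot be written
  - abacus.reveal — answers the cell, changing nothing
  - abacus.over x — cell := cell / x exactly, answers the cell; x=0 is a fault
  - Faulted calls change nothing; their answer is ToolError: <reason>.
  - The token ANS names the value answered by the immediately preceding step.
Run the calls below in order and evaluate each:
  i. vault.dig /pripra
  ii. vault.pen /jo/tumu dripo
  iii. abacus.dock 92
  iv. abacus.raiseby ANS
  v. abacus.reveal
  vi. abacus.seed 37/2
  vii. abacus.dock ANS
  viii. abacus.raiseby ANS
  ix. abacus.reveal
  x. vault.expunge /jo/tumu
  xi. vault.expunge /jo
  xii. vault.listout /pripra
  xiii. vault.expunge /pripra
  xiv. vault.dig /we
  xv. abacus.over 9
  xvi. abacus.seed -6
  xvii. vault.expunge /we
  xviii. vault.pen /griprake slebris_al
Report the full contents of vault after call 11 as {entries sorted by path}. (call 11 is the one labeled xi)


// 1. vault.dig(p='/pripra') ~> ok
// 2. vault.pen(p='/jo/tumu', c='dripo') ~> created
// 3. abacus.dock(x='92') ~> -92
// 4. abacus.raiseby(x='ANS') ~> -184
// 5. abacus.reveal() ~> -184
// 6. abacus.seed(x='37/2') ~> 37/2
// 7. abacus.dock(x='ANS') ~> 0
// 8. abacus.raiseby(x='ANS') ~> 0
// 9. abacus.reveal() ~> 0
// 10. vault.expunge(p='/jo/tumu') ~> ok
// 11. vault.expunge(p='/jo') ~> ok
// 12. vault.listout(p='/pripra') ~> []
// 13. vault.expunge(p='/pripra') ~> ok
// 14. vault.dig(p='/we') ~> ok
// 15. abacus.over(x='9') ~> 0
// 16. abacus.seed(x='-6') ~> -6
// 17. vault.expunge(p='/we') ~> ok
// 18. vault.pen(p='/griprake', c='slebris_al') ~> created

Answer: {pripra/}


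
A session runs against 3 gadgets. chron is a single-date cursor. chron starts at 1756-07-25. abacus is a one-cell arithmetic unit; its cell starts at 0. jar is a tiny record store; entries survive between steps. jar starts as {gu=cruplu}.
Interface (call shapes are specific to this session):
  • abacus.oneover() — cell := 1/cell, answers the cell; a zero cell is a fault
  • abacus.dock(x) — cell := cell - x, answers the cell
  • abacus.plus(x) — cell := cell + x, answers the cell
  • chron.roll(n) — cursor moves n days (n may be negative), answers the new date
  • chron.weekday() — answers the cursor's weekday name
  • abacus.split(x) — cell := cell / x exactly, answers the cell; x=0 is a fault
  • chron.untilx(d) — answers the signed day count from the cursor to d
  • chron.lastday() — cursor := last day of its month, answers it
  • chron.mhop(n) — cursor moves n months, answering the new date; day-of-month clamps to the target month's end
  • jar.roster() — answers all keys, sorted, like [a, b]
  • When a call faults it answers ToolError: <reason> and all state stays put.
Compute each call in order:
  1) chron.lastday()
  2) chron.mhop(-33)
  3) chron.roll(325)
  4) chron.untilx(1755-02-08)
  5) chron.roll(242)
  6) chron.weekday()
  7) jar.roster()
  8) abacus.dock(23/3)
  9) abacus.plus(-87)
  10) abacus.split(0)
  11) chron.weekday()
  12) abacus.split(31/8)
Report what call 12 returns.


·→ chron.lastday()
·← 1756-07-31
·→ chron.mhop(n→-33)
·← 1753-10-31
·→ chron.roll(n→325)
·← 1754-09-21
·→ chron.untilx(d→1755-02-08)
·← 140
·→ chron.roll(n→242)
·← 1755-05-21
·→ chron.weekday()
·← Wednesday
·→ jar.roster()
·← [gu]
·→ abacus.dock(x→23/3)
·← -23/3
·→ abacus.plus(x→-87)
·← -284/3
·→ abacus.split(x→0)
·← ToolError: division by zero
·→ chron.weekday()
·← Wednesday
·→ abacus.split(x→31/8)
·← -2272/93

Answer: -2272/93


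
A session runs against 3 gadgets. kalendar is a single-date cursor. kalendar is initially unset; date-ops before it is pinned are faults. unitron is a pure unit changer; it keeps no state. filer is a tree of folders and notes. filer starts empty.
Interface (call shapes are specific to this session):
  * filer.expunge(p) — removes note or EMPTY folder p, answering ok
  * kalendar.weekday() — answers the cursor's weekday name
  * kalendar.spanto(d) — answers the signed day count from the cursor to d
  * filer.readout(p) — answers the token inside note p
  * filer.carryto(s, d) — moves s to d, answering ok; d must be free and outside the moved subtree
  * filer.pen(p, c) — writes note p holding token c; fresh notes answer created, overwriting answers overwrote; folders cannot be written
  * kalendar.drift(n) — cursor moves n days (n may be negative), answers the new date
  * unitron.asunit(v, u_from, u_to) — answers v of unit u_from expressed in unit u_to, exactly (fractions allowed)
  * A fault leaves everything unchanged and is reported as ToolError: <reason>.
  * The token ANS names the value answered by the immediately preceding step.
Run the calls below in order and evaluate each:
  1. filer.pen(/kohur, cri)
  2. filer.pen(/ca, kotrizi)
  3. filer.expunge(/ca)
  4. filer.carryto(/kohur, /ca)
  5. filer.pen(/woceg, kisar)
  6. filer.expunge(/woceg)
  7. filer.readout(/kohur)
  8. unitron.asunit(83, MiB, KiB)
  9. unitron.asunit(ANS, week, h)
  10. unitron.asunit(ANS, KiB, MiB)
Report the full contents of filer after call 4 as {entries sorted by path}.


I use pen passing p=/kohur, c=cri, — result: created.
Then pen passing p=/ca, c=kotrizi, yielding created.
I invoke expunge passing p=/ca, → ok.
I try carryto passing s=/kohur, d=/ca, yielding ok.
I call pen passing p=/woceg, c=kisar, giving created.
I try expunge passing p=/woceg, giving ok.
I try readout passing p=/kohur, and get ToolError: not found.
Now I run asunit passing v=83, u_from=MiB, u_to=KiB, which returns 84992.
Then asunit passing v=ANS, u_from=week, u_to=h, and get 14278656.
I invoke asunit passing v=ANS, u_from=KiB, u_to=MiB: 13944.

Answer: {ca=cri}


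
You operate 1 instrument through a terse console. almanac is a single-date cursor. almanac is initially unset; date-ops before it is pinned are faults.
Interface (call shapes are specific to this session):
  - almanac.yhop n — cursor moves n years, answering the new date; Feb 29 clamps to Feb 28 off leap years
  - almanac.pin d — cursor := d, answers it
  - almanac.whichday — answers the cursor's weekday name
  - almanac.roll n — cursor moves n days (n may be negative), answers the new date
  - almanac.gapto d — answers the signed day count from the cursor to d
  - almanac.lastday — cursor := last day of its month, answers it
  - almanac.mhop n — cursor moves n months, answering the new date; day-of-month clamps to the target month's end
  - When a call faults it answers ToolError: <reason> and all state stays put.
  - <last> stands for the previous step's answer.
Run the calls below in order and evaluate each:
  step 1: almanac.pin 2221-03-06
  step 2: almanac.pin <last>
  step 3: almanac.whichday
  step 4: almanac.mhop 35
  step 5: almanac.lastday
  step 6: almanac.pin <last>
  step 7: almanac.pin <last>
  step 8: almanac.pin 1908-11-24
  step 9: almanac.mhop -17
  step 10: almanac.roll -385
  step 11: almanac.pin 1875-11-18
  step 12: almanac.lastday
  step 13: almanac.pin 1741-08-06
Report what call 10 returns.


% almanac.pin d=2221-03-06
[out] 2221-03-06
% almanac.pin d=<last>
[out] 2221-03-06
% almanac.whichday
[out] Tuesday
% almanac.mhop n=35
[out] 2224-02-06
% almanac.lastday
[out] 2224-02-29
% almanac.pin d=<last>
[out] 2224-02-29
% almanac.pin d=<last>
[out] 2224-02-29
% almanac.pin d=1908-11-24
[out] 1908-11-24
% almanac.mhop n=-17
[out] 1907-06-24
% almanac.roll n=-385
[out] 1906-06-04
% almanac.pin d=1875-11-18
[out] 1875-11-18
% almanac.lastday
[out] 1875-11-30
% almanac.pin d=1741-08-06
[out] 1741-08-06

Answer: 1906-06-04


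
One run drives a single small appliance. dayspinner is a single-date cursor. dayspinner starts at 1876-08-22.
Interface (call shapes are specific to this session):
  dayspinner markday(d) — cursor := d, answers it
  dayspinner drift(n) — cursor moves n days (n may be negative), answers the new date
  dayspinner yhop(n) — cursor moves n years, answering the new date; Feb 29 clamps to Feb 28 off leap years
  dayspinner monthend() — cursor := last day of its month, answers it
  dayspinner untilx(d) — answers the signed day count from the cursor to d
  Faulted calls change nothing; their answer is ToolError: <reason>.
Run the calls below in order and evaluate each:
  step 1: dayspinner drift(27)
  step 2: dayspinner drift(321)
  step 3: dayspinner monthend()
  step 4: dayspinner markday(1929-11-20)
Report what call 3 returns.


> dayspinner drift n→27
:: 1876-09-18
> dayspinner drift n→321
:: 1877-08-05
> dayspinner monthend
:: 1877-08-31
> dayspinner markday d→1929-11-20
:: 1929-11-20

Answer: 1877-08-31


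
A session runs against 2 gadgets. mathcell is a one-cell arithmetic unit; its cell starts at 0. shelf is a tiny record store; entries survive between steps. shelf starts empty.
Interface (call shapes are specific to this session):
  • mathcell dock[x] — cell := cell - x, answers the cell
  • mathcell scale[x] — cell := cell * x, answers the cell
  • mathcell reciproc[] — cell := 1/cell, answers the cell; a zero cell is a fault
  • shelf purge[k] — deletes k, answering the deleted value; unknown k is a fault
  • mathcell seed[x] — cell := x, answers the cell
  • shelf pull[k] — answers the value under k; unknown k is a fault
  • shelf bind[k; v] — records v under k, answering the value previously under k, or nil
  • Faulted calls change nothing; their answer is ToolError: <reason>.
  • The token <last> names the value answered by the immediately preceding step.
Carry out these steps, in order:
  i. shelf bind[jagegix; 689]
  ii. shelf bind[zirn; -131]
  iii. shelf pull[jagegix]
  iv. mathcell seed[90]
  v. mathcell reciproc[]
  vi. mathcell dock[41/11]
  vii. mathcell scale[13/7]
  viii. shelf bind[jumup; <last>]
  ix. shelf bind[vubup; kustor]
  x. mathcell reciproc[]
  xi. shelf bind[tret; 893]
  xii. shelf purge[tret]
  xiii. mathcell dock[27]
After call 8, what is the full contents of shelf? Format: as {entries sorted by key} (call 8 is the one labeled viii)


Answer: {jagegix=689, jumup=-47827/6930, zirn=-131}

Derivation:
Then shelf bind on k=jagegix, v=689, which returns nil.
I run shelf bind on k=zirn, v=-131, and observe nil.
Then shelf pull on k=jagegix, giving 689.
Next I call mathcell seed on x=90, yielding 90.
Calling mathcell reciproc(), and see 1/90.
Next I call mathcell dock on x=41/11, yielding -3679/990.
Now I run mathcell scale on x=13/7, and get -47827/6930.
Now I run shelf bind on k=jumup, v=<last>, and observe nil.
Then shelf bind on k=vubup, v=kustor, giving nil.
Using mathcell reciproc: -6930/47827.
I run shelf bind on k=tret, v=893, and see nil.
I try shelf purge on k=tret, → 893.
Now I run mathcell dock on x=27, and observe -1298259/47827.


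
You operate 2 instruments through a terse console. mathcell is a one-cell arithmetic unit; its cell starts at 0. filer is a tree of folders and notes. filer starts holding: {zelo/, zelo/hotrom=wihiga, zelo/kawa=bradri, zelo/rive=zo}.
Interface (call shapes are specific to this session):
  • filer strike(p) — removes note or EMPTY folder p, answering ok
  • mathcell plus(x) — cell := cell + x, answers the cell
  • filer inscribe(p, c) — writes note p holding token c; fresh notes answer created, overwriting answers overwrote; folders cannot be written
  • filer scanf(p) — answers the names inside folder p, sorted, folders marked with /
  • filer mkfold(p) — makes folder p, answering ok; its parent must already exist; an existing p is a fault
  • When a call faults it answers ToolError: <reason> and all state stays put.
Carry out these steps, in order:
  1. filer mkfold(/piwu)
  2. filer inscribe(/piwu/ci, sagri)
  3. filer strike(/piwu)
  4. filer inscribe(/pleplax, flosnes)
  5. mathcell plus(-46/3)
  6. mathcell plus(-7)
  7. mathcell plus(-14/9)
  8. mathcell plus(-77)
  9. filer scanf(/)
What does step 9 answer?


Answer: [piwu/, pleplax, zelo/]

Derivation:
# 1. filer mkfold(p=/piwu) == ok
# 2. filer inscribe(p=/piwu/ci, c=sagri) == created
# 3. filer strike(p=/piwu) == ToolError: not empty
# 4. filer inscribe(p=/pleplax, c=flosnes) == created
# 5. mathcell plus(x=-46/3) == -46/3
# 6. mathcell plus(x=-7) == -67/3
# 7. mathcell plus(x=-14/9) == -215/9
# 8. mathcell plus(x=-77) == -908/9
# 9. filer scanf(p=/) == [piwu/, pleplax, zelo/]


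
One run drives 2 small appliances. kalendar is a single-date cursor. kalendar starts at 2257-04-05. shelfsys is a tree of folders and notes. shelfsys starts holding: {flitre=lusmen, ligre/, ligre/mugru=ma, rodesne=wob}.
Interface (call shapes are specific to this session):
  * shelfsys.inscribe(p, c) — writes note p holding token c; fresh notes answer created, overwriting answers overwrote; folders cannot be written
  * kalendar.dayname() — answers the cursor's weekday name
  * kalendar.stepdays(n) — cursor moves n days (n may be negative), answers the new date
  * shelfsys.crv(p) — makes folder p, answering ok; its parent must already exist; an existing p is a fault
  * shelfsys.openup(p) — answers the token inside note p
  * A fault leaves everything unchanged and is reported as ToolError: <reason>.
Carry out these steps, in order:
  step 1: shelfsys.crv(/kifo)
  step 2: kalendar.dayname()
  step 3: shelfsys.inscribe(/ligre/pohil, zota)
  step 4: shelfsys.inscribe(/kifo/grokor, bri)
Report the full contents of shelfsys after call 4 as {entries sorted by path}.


Answer: {flitre=lusmen, kifo/, kifo/grokor=bri, ligre/, ligre/mugru=ma, ligre/pohil=zota, rodesne=wob}

Derivation:
// crv(/kifo) => ok
// dayname() => Sunday
// inscribe(/ligre/pohil, zota) => created
// inscribe(/kifo/grokor, bri) => created


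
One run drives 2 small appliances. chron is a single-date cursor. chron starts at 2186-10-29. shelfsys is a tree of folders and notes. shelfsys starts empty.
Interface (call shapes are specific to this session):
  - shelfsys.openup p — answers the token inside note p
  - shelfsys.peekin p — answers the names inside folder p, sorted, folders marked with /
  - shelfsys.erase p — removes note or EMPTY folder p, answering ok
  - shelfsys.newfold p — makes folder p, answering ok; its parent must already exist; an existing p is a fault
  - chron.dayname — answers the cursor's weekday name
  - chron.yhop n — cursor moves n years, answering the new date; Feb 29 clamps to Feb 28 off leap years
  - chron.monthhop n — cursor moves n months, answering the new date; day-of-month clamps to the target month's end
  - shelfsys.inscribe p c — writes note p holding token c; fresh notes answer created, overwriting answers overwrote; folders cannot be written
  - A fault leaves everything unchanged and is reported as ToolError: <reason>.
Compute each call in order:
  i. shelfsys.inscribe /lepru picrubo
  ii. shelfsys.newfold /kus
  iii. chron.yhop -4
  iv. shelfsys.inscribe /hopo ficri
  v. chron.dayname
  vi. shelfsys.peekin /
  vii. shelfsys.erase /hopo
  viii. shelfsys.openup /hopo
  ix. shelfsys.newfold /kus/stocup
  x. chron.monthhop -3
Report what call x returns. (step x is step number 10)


Answer: 2182-07-29

Derivation:
>> shelfsys.inscribe(p: /lepru, c: picrubo)
<< created
>> shelfsys.newfold(p: /kus)
<< ok
>> chron.yhop(n: -4)
<< 2182-10-29
>> shelfsys.inscribe(p: /hopo, c: ficri)
<< created
>> chron.dayname()
<< Tuesday
>> shelfsys.peekin(p: /)
<< [hopo, kus/, lepru]
>> shelfsys.erase(p: /hopo)
<< ok
>> shelfsys.openup(p: /hopo)
<< ToolError: not found
>> shelfsys.newfold(p: /kus/stocup)
<< ok
>> chron.monthhop(n: -3)
<< 2182-07-29


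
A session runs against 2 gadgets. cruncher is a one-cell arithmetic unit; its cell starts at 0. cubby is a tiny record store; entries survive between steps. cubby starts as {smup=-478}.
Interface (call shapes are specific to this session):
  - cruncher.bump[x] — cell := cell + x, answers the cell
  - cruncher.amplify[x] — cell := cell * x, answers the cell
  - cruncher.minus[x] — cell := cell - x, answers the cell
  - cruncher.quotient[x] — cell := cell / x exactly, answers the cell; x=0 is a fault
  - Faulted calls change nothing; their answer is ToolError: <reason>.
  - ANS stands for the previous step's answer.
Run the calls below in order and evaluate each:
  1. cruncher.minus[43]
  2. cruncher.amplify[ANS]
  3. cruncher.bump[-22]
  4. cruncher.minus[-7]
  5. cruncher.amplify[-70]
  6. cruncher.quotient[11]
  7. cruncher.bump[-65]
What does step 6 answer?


% cruncher.minus x→43
:: -43
% cruncher.amplify x→ANS
:: 1849
% cruncher.bump x→-22
:: 1827
% cruncher.minus x→-7
:: 1834
% cruncher.amplify x→-70
:: -128380
% cruncher.quotient x→11
:: -128380/11
% cruncher.bump x→-65
:: -129095/11

Answer: -128380/11


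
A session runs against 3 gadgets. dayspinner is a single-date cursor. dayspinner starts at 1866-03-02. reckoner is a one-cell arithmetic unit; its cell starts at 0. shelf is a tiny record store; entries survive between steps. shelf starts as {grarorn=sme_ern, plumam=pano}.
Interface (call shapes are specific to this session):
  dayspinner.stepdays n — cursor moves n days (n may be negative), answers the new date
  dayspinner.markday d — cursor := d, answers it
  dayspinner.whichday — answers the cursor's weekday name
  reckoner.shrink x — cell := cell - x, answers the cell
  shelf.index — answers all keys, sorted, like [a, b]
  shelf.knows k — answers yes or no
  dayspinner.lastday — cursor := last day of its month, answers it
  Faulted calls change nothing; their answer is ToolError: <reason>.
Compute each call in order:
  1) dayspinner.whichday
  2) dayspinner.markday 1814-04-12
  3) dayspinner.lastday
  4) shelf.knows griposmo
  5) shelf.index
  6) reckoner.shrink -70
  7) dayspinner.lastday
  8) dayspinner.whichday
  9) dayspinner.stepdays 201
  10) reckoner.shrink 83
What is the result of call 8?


→ whichday()
← Friday
→ markday(d: 1814-04-12)
← 1814-04-12
→ lastday()
← 1814-04-30
→ knows(k: griposmo)
← no
→ index()
← [grarorn, plumam]
→ shrink(x: -70)
← 70
→ lastday()
← 1814-04-30
→ whichday()
← Saturday
→ stepdays(n: 201)
← 1814-11-17
→ shrink(x: 83)
← -13

Answer: Saturday


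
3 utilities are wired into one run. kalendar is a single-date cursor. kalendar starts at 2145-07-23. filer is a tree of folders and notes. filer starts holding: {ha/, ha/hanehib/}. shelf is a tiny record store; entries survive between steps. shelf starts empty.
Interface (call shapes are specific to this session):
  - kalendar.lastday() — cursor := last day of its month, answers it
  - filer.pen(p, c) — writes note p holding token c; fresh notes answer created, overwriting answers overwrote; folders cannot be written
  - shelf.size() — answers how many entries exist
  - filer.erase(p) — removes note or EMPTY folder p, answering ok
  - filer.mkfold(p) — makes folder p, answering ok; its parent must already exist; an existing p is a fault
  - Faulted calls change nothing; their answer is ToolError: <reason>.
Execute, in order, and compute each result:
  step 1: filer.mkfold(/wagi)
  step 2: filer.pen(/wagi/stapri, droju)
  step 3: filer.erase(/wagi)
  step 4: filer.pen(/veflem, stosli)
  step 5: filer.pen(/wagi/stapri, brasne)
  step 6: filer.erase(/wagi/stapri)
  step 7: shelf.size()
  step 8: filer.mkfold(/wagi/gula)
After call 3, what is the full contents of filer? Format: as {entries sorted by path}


Answer: {ha/, ha/hanehib/, wagi/, wagi/stapri=droju}

Derivation:
Act: filer.mkfold[/wagi]
Obs: ok
Act: filer.pen[/wagi/stapri; droju]
Obs: created
Act: filer.erase[/wagi]
Obs: ToolError: not empty
Act: filer.pen[/veflem; stosli]
Obs: created
Act: filer.pen[/wagi/stapri; brasne]
Obs: overwrote
Act: filer.erase[/wagi/stapri]
Obs: ok
Act: shelf.size[]
Obs: 0
Act: filer.mkfold[/wagi/gula]
Obs: ok


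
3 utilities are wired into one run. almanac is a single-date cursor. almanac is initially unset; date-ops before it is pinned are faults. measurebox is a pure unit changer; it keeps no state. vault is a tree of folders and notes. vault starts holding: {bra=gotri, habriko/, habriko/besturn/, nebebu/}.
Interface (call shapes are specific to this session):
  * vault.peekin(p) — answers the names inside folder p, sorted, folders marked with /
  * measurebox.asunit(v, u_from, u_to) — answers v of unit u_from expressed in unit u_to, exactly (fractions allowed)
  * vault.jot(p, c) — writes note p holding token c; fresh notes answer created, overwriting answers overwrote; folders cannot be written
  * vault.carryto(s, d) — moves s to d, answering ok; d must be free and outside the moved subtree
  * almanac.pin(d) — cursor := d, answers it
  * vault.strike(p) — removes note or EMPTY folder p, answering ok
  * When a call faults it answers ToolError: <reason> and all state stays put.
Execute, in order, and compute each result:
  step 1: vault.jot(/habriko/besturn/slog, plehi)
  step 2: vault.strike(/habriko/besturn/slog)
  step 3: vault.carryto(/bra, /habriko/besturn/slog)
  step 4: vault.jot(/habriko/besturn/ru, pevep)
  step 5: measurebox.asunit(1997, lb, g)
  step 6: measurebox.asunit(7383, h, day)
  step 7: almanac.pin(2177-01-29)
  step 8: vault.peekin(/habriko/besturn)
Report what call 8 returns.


Answer: [ru, slog]

Derivation:
Calling jot with p→/habriko/besturn/slog, c→plehi, yielding created.
I use strike with p→/habriko/besturn/slog, giving ok.
Now I run carryto with s→/bra, d→/habriko/besturn/slog, and get ok.
I try jot with p→/habriko/besturn/ru, c→pevep, — result: created.
Invoking asunit with v→1997, u_from→lb, u_to→g: 90582396289/100000.
Invoking asunit with v→7383, u_from→h, u_to→day, → 2461/8.
Using pin with d→2177-01-29, yielding 2177-01-29.
I run peekin with p→/habriko/besturn, — result: [ru, slog].


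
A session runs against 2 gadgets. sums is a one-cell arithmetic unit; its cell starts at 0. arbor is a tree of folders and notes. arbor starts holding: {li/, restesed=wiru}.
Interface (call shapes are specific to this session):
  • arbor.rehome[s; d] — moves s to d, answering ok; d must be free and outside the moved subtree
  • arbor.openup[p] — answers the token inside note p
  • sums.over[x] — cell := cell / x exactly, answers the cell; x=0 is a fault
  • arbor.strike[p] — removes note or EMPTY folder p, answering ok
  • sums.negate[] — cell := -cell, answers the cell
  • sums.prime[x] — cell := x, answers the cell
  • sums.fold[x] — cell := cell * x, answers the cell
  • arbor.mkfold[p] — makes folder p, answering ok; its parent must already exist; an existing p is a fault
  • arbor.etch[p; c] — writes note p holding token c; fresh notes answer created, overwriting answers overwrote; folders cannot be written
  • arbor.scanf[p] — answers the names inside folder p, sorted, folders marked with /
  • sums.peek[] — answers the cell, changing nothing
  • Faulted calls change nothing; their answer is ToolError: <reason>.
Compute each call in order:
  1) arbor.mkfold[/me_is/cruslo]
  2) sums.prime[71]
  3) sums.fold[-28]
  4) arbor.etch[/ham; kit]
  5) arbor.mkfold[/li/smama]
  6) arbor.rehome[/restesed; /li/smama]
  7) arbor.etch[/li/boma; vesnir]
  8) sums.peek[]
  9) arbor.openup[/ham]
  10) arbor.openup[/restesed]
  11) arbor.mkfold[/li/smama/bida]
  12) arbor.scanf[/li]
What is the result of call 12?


Answer: [boma, smama/]

Derivation:
Step: arbor.mkfold[p: /me_is/cruslo]
Result: ToolError: no parent
Step: sums.prime[x: 71]
Result: 71
Step: sums.fold[x: -28]
Result: -1988
Step: arbor.etch[p: /ham; c: kit]
Result: created
Step: arbor.mkfold[p: /li/smama]
Result: ok
Step: arbor.rehome[s: /restesed; d: /li/smama]
Result: ToolError: exists
Step: arbor.etch[p: /li/boma; c: vesnir]
Result: created
Step: sums.peek[]
Result: -1988
Step: arbor.openup[p: /ham]
Result: kit
Step: arbor.openup[p: /restesed]
Result: wiru
Step: arbor.mkfold[p: /li/smama/bida]
Result: ok
Step: arbor.scanf[p: /li]
Result: [boma, smama/]


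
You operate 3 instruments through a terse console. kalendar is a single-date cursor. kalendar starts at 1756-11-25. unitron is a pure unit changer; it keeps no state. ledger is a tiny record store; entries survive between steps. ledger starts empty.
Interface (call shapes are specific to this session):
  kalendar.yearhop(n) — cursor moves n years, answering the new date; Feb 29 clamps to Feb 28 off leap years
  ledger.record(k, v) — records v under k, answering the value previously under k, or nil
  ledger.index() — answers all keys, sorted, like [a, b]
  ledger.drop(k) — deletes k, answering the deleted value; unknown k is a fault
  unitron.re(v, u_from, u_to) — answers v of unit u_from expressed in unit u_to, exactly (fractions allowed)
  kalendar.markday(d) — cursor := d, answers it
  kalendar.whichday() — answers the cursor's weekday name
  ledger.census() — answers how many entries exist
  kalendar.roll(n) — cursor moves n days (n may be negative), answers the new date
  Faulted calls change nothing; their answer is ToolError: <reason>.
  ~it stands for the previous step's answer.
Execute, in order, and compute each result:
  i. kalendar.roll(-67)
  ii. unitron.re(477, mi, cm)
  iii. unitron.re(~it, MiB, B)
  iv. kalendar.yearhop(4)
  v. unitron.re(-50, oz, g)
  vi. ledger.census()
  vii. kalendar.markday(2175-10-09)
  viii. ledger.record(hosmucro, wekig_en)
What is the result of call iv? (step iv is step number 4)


Answer: 1760-09-19

Derivation:
==> kalendar.roll(n: -67)
<== 1756-09-19
==> unitron.re(v: 477, u_from: mi, u_to: cm)
<== 383828544/5
==> unitron.re(v: ~it, u_from: MiB, u_to: B)
<== 402473399353344/5
==> kalendar.yearhop(n: 4)
<== 1760-09-19
==> unitron.re(v: -50, u_from: oz, u_to: g)
<== -45359237/32000
==> ledger.census()
<== 0
==> kalendar.markday(d: 2175-10-09)
<== 2175-10-09
==> ledger.record(k: hosmucro, v: wekig_en)
<== nil


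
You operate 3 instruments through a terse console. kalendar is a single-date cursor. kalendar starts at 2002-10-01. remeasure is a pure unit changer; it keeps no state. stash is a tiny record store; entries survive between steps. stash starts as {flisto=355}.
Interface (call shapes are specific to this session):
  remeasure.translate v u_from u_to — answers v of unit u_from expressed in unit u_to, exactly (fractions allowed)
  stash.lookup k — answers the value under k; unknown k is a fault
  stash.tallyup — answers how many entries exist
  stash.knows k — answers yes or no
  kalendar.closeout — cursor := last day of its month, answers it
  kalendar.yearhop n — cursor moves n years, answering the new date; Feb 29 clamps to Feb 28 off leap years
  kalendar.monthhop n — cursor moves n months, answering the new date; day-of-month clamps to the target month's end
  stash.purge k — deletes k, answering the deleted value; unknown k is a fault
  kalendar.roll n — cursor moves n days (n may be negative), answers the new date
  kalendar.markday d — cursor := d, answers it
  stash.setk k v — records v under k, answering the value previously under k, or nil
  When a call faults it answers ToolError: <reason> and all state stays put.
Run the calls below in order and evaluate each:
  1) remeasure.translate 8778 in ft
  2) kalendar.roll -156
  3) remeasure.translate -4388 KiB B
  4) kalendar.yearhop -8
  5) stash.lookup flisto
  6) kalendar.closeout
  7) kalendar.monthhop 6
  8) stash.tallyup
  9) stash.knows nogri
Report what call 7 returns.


Next I call remeasure.translate with v=8778, u_from=in, u_to=ft, which returns 1463/2.
I try kalendar.roll with n=-156: 2002-04-28.
Now I run remeasure.translate with v=-4388, u_from=KiB, u_to=B, → -4493312.
Using kalendar.yearhop with n=-8, which returns 1994-04-28.
Invoking stash.lookup with k=flisto, and get 355.
I invoke kalendar.closeout(), giving 1994-04-30.
Using kalendar.monthhop with n=6, — result: 1994-10-30.
I invoke stash.tallyup, which returns 1.
I try stash.knows with k=nogri, and observe no.

Answer: 1994-10-30


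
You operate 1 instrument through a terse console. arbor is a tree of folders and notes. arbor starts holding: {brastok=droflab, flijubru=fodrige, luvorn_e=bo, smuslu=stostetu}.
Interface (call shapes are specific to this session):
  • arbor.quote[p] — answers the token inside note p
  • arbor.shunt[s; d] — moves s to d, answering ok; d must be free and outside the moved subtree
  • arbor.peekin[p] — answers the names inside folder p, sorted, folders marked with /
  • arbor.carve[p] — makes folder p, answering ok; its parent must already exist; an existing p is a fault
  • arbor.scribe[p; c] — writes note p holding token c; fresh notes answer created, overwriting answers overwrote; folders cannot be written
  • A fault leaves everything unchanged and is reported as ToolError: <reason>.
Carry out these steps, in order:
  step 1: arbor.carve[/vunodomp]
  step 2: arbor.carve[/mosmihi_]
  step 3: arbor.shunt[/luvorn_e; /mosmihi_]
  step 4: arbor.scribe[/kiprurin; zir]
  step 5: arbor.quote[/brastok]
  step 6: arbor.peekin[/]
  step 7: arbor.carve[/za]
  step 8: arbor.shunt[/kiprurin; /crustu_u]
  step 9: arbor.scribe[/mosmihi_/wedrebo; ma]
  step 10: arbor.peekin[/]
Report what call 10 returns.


Answer: [brastok, crustu_u, flijubru, luvorn_e, mosmihi_/, smuslu, vunodomp/, za/]

Derivation:
// 1. carve(/vunodomp) -> ok
// 2. carve(/mosmihi_) -> ok
// 3. shunt(/luvorn_e, /mosmihi_) -> ToolError: exists
// 4. scribe(/kiprurin, zir) -> created
// 5. quote(/brastok) -> droflab
// 6. peekin(/) -> [brastok, flijubru, kiprurin, luvorn_e, mosmihi_/, smuslu, vunodomp/]
// 7. carve(/za) -> ok
// 8. shunt(/kiprurin, /crustu_u) -> ok
// 9. scribe(/mosmihi_/wedrebo, ma) -> created
// 10. peekin(/) -> [brastok, crustu_u, flijubru, luvorn_e, mosmihi_/, smuslu, vunodomp/, za/]


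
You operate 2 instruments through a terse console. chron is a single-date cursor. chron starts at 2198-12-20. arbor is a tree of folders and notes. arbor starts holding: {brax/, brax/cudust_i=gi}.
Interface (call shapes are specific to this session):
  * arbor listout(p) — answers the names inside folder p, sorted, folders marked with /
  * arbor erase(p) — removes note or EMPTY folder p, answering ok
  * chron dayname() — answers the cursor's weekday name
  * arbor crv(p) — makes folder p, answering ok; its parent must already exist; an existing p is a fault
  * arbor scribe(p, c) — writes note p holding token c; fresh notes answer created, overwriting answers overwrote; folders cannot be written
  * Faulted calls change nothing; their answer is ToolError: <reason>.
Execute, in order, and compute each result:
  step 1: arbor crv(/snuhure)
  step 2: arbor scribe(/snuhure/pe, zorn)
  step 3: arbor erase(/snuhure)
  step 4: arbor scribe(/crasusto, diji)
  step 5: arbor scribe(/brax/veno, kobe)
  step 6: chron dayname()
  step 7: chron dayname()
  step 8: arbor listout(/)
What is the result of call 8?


Answer: [brax/, crasusto, snuhure/]

Derivation:
> arbor crv p: /snuhure
= ok
> arbor scribe p: /snuhure/pe c: zorn
= created
> arbor erase p: /snuhure
= ToolError: not empty
> arbor scribe p: /crasusto c: diji
= created
> arbor scribe p: /brax/veno c: kobe
= created
> chron dayname
= Thursday
> chron dayname
= Thursday
> arbor listout p: /
= [brax/, crasusto, snuhure/]


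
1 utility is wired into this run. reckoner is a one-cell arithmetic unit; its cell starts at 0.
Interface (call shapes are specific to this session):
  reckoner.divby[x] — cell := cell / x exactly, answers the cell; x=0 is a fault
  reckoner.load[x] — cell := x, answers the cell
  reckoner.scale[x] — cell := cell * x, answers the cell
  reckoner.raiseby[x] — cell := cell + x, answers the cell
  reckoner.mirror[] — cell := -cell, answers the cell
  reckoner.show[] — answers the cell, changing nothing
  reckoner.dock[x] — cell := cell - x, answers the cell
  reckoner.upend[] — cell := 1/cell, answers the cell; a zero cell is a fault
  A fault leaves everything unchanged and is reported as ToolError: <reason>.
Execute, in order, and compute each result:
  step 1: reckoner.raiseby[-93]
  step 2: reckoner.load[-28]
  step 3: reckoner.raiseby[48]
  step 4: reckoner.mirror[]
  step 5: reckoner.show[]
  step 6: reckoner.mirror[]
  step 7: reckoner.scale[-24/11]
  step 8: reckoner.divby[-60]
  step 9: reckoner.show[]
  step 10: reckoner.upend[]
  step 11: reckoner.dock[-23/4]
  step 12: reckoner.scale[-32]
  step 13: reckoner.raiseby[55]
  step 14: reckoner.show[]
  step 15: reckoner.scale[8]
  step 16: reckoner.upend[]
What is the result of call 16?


Answer: -1/1384

Derivation:
Do: raiseby[-93]
See: -93
Do: load[-28]
See: -28
Do: raiseby[48]
See: 20
Do: mirror[]
See: -20
Do: show[]
See: -20
Do: mirror[]
See: 20
Do: scale[-24/11]
See: -480/11
Do: divby[-60]
See: 8/11
Do: show[]
See: 8/11
Do: upend[]
See: 11/8
Do: dock[-23/4]
See: 57/8
Do: scale[-32]
See: -228
Do: raiseby[55]
See: -173
Do: show[]
See: -173
Do: scale[8]
See: -1384
Do: upend[]
See: -1/1384


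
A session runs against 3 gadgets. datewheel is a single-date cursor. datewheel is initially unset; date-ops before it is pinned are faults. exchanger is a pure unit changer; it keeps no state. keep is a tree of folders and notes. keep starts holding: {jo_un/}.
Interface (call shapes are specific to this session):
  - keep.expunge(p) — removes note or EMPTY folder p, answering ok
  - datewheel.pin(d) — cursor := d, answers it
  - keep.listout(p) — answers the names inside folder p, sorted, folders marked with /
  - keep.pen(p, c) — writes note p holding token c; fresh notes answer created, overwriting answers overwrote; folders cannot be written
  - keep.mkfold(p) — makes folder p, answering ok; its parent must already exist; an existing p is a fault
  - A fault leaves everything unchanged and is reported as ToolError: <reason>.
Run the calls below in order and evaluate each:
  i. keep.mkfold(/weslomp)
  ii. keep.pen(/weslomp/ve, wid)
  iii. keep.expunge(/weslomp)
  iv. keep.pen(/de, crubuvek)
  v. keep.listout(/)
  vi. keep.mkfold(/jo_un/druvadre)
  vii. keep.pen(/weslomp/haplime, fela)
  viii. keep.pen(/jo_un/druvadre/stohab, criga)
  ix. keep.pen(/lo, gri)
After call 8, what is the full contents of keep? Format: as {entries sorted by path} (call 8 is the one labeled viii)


Invoking keep.mkfold on /weslomp, which returns ok.
Invoking keep.pen on /weslomp/ve, wid, — result: created.
Then keep.expunge on /weslomp, giving ToolError: not empty.
Using keep.pen on /de, crubuvek: created.
Calling keep.listout on /, yielding [de, jo_un/, weslomp/].
I try keep.mkfold on /jo_un/druvadre: ok.
I run keep.pen on /weslomp/haplime, fela, and see created.
Now I run keep.pen on /jo_un/druvadre/stohab, criga, and get created.
I run keep.pen on /lo, gri, and get created.

Answer: {de=crubuvek, jo_un/, jo_un/druvadre/, jo_un/druvadre/stohab=criga, weslomp/, weslomp/haplime=fela, weslomp/ve=wid}
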